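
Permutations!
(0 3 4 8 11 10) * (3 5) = (0 5 3 4 8 11 10) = [5, 1, 2, 4, 8, 3, 6, 7, 11, 9, 0, 10]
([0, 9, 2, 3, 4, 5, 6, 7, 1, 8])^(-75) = [0, 1, 2, 3, 4, 5, 6, 7, 8, 9]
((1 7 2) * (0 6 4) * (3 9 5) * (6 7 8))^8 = ((0 7 2 1 8 6 4)(3 9 5))^8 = (0 7 2 1 8 6 4)(3 5 9)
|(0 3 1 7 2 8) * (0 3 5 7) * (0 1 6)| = 7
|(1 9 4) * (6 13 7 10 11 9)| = |(1 6 13 7 10 11 9 4)| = 8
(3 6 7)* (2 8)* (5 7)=[0, 1, 8, 6, 4, 7, 5, 3, 2]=(2 8)(3 6 5 7)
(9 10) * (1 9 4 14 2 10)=(1 9)(2 10 4 14)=[0, 9, 10, 3, 14, 5, 6, 7, 8, 1, 4, 11, 12, 13, 2]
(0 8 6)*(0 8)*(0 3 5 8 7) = (0 3 5 8 6 7) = [3, 1, 2, 5, 4, 8, 7, 0, 6]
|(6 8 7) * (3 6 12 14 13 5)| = 8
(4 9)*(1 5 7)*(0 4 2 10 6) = (0 4 9 2 10 6)(1 5 7) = [4, 5, 10, 3, 9, 7, 0, 1, 8, 2, 6]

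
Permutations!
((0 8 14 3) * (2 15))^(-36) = (15)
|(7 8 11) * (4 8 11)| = |(4 8)(7 11)| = 2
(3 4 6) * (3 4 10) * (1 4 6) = (1 4)(3 10) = [0, 4, 2, 10, 1, 5, 6, 7, 8, 9, 3]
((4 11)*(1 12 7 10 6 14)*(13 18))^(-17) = ((1 12 7 10 6 14)(4 11)(13 18))^(-17) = (1 12 7 10 6 14)(4 11)(13 18)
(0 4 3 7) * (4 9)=[9, 1, 2, 7, 3, 5, 6, 0, 8, 4]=(0 9 4 3 7)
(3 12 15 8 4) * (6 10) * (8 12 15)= (3 15 12 8 4)(6 10)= [0, 1, 2, 15, 3, 5, 10, 7, 4, 9, 6, 11, 8, 13, 14, 12]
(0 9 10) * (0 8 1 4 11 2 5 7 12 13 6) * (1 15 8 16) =(0 9 10 16 1 4 11 2 5 7 12 13 6)(8 15) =[9, 4, 5, 3, 11, 7, 0, 12, 15, 10, 16, 2, 13, 6, 14, 8, 1]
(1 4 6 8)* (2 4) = (1 2 4 6 8) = [0, 2, 4, 3, 6, 5, 8, 7, 1]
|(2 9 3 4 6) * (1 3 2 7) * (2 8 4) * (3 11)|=|(1 11 3 2 9 8 4 6 7)|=9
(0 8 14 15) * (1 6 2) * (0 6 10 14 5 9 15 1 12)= [8, 10, 12, 3, 4, 9, 2, 7, 5, 15, 14, 11, 0, 13, 1, 6]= (0 8 5 9 15 6 2 12)(1 10 14)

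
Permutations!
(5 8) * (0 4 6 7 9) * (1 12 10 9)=(0 4 6 7 1 12 10 9)(5 8)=[4, 12, 2, 3, 6, 8, 7, 1, 5, 0, 9, 11, 10]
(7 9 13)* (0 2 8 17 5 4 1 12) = (0 2 8 17 5 4 1 12)(7 9 13) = [2, 12, 8, 3, 1, 4, 6, 9, 17, 13, 10, 11, 0, 7, 14, 15, 16, 5]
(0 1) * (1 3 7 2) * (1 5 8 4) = [3, 0, 5, 7, 1, 8, 6, 2, 4] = (0 3 7 2 5 8 4 1)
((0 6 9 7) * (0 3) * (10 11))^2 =(11)(0 9 3 6 7)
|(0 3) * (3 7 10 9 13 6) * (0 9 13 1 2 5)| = 10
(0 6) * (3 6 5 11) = (0 5 11 3 6) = [5, 1, 2, 6, 4, 11, 0, 7, 8, 9, 10, 3]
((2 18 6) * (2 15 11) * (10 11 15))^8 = ((2 18 6 10 11))^8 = (2 10 18 11 6)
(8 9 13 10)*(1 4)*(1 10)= (1 4 10 8 9 13)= [0, 4, 2, 3, 10, 5, 6, 7, 9, 13, 8, 11, 12, 1]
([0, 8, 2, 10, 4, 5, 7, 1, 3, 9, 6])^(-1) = [0, 7, 2, 8, 4, 5, 10, 6, 1, 9, 3]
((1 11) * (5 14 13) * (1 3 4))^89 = (1 11 3 4)(5 13 14) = ((1 11 3 4)(5 14 13))^89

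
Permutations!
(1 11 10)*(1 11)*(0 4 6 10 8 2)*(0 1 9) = (0 4 6 10 11 8 2 1 9) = [4, 9, 1, 3, 6, 5, 10, 7, 2, 0, 11, 8]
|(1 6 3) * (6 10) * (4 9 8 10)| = |(1 4 9 8 10 6 3)| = 7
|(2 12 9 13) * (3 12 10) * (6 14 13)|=|(2 10 3 12 9 6 14 13)|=8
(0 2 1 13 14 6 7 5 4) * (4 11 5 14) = (0 2 1 13 4)(5 11)(6 7 14) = [2, 13, 1, 3, 0, 11, 7, 14, 8, 9, 10, 5, 12, 4, 6]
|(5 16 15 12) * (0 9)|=4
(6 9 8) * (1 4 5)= (1 4 5)(6 9 8)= [0, 4, 2, 3, 5, 1, 9, 7, 6, 8]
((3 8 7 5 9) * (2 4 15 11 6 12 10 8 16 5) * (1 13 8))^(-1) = (1 10 12 6 11 15 4 2 7 8 13)(3 9 5 16)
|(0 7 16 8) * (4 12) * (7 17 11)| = |(0 17 11 7 16 8)(4 12)| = 6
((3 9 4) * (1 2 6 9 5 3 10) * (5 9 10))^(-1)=((1 2 6 10)(3 9 4 5))^(-1)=(1 10 6 2)(3 5 4 9)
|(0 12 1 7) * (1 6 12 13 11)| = 10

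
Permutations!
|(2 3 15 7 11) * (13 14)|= 10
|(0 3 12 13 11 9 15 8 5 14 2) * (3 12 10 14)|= |(0 12 13 11 9 15 8 5 3 10 14 2)|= 12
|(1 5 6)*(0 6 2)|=|(0 6 1 5 2)|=5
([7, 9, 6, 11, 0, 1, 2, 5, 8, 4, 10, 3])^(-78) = (11)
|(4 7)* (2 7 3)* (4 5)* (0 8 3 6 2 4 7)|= |(0 8 3 4 6 2)(5 7)|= 6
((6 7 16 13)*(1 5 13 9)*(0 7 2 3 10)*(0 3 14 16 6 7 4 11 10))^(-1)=((0 4 11 10 3)(1 5 13 7 6 2 14 16 9))^(-1)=(0 3 10 11 4)(1 9 16 14 2 6 7 13 5)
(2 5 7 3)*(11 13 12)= [0, 1, 5, 2, 4, 7, 6, 3, 8, 9, 10, 13, 11, 12]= (2 5 7 3)(11 13 12)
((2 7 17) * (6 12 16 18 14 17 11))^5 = (2 16 7 18 11 14 6 17 12)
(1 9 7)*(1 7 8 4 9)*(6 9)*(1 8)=(1 8 4 6 9)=[0, 8, 2, 3, 6, 5, 9, 7, 4, 1]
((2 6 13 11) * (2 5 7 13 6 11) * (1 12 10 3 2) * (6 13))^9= ((1 12 10 3 2 11 5 7 6 13))^9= (1 13 6 7 5 11 2 3 10 12)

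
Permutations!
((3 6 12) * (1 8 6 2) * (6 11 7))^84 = ((1 8 11 7 6 12 3 2))^84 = (1 6)(2 7)(3 11)(8 12)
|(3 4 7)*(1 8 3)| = 5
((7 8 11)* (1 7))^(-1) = (1 11 8 7)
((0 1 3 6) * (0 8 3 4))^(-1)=((0 1 4)(3 6 8))^(-1)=(0 4 1)(3 8 6)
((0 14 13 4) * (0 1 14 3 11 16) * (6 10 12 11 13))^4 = (0 1 12 3 14 11 13 6 16 4 10)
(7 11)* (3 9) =(3 9)(7 11) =[0, 1, 2, 9, 4, 5, 6, 11, 8, 3, 10, 7]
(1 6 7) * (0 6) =[6, 0, 2, 3, 4, 5, 7, 1] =(0 6 7 1)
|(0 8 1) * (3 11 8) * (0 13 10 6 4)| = 9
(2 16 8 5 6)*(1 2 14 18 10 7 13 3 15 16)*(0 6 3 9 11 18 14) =[6, 2, 1, 15, 4, 3, 0, 13, 5, 11, 7, 18, 12, 9, 14, 16, 8, 17, 10] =(0 6)(1 2)(3 15 16 8 5)(7 13 9 11 18 10)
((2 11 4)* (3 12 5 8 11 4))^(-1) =(2 4)(3 11 8 5 12)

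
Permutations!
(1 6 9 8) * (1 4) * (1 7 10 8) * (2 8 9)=(1 6 2 8 4 7 10 9)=[0, 6, 8, 3, 7, 5, 2, 10, 4, 1, 9]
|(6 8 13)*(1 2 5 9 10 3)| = 6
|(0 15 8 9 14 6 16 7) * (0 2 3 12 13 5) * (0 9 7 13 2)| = |(0 15 8 7)(2 3 12)(5 9 14 6 16 13)| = 12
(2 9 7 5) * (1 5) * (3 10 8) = (1 5 2 9 7)(3 10 8) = [0, 5, 9, 10, 4, 2, 6, 1, 3, 7, 8]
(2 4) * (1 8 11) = (1 8 11)(2 4) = [0, 8, 4, 3, 2, 5, 6, 7, 11, 9, 10, 1]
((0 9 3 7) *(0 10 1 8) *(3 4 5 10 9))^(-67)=((0 3 7 9 4 5 10 1 8))^(-67)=(0 5 3 10 7 1 9 8 4)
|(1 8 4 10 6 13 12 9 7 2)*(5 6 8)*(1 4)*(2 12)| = 24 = |(1 5 6 13 2 4 10 8)(7 12 9)|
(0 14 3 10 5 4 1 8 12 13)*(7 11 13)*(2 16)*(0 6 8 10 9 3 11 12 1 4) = (0 14 11 13 6 8 1 10 5)(2 16)(3 9)(7 12) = [14, 10, 16, 9, 4, 0, 8, 12, 1, 3, 5, 13, 7, 6, 11, 15, 2]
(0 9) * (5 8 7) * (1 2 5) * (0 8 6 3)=(0 9 8 7 1 2 5 6 3)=[9, 2, 5, 0, 4, 6, 3, 1, 7, 8]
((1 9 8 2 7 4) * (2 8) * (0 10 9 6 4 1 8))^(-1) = ((0 10 9 2 7 1 6 4 8))^(-1) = (0 8 4 6 1 7 2 9 10)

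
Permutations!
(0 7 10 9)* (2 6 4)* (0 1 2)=(0 7 10 9 1 2 6 4)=[7, 2, 6, 3, 0, 5, 4, 10, 8, 1, 9]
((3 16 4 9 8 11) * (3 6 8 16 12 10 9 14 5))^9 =((3 12 10 9 16 4 14 5)(6 8 11))^9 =(3 12 10 9 16 4 14 5)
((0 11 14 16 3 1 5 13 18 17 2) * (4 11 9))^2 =(0 4 14 3 5 18 2 9 11 16 1 13 17) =((0 9 4 11 14 16 3 1 5 13 18 17 2))^2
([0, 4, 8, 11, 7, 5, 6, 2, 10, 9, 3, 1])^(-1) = (1 11 3 10 8 2 7 4)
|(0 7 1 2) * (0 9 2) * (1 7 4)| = 6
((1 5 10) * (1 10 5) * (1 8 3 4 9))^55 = (10) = ((10)(1 8 3 4 9))^55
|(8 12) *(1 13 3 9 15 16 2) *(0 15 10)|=|(0 15 16 2 1 13 3 9 10)(8 12)|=18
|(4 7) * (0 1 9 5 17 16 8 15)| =8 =|(0 1 9 5 17 16 8 15)(4 7)|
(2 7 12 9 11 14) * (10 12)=(2 7 10 12 9 11 14)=[0, 1, 7, 3, 4, 5, 6, 10, 8, 11, 12, 14, 9, 13, 2]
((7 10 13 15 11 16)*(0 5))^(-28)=((0 5)(7 10 13 15 11 16))^(-28)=(7 13 11)(10 15 16)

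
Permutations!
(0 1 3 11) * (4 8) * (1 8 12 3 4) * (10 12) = [8, 4, 2, 11, 10, 5, 6, 7, 1, 9, 12, 0, 3] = (0 8 1 4 10 12 3 11)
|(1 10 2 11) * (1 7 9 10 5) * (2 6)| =6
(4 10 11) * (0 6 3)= (0 6 3)(4 10 11)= [6, 1, 2, 0, 10, 5, 3, 7, 8, 9, 11, 4]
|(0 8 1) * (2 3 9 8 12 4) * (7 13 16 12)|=11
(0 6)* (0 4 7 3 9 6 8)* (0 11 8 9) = [9, 1, 2, 0, 7, 5, 4, 3, 11, 6, 10, 8] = (0 9 6 4 7 3)(8 11)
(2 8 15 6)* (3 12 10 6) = (2 8 15 3 12 10 6) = [0, 1, 8, 12, 4, 5, 2, 7, 15, 9, 6, 11, 10, 13, 14, 3]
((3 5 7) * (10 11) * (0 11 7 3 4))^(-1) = (0 4 7 10 11)(3 5)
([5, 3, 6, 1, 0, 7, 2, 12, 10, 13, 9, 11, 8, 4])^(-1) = [4, 3, 6, 1, 13, 0, 2, 5, 12, 10, 8, 11, 7, 9]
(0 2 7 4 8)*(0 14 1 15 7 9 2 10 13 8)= (0 10 13 8 14 1 15 7 4)(2 9)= [10, 15, 9, 3, 0, 5, 6, 4, 14, 2, 13, 11, 12, 8, 1, 7]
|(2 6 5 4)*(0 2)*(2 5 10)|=3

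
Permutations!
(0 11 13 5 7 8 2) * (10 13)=(0 11 10 13 5 7 8 2)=[11, 1, 0, 3, 4, 7, 6, 8, 2, 9, 13, 10, 12, 5]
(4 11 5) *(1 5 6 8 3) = (1 5 4 11 6 8 3) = [0, 5, 2, 1, 11, 4, 8, 7, 3, 9, 10, 6]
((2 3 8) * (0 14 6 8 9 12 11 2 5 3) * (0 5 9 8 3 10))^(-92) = ((0 14 6 3 8 9 12 11 2 5 10))^(-92) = (0 11 3 10 12 6 5 9 14 2 8)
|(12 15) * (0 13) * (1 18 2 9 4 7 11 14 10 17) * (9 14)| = |(0 13)(1 18 2 14 10 17)(4 7 11 9)(12 15)| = 12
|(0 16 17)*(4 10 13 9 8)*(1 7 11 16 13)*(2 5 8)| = 13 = |(0 13 9 2 5 8 4 10 1 7 11 16 17)|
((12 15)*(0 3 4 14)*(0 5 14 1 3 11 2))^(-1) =(0 2 11)(1 4 3)(5 14)(12 15)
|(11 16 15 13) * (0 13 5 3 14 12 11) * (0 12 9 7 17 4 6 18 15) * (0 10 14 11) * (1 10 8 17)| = 30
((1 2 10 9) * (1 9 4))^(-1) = (1 4 10 2)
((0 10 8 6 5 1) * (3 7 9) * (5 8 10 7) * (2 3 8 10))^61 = (0 7 9 8 6 10 2 3 5 1)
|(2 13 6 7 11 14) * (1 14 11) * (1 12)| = |(1 14 2 13 6 7 12)| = 7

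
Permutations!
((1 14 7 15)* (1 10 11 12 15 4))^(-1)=(1 4 7 14)(10 15 12 11)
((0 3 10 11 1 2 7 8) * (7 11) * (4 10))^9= ((0 3 4 10 7 8)(1 2 11))^9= (11)(0 10)(3 7)(4 8)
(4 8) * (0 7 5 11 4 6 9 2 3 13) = (0 7 5 11 4 8 6 9 2 3 13) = [7, 1, 3, 13, 8, 11, 9, 5, 6, 2, 10, 4, 12, 0]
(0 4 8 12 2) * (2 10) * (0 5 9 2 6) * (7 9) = (0 4 8 12 10 6)(2 5 7 9) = [4, 1, 5, 3, 8, 7, 0, 9, 12, 2, 6, 11, 10]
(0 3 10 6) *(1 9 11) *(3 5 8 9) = (0 5 8 9 11 1 3 10 6) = [5, 3, 2, 10, 4, 8, 0, 7, 9, 11, 6, 1]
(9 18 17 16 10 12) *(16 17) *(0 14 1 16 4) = [14, 16, 2, 3, 0, 5, 6, 7, 8, 18, 12, 11, 9, 13, 1, 15, 10, 17, 4] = (0 14 1 16 10 12 9 18 4)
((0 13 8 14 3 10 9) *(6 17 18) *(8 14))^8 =((0 13 14 3 10 9)(6 17 18))^8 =(0 14 10)(3 9 13)(6 18 17)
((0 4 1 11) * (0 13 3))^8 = (0 1 13)(3 4 11)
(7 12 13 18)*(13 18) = (7 12 18) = [0, 1, 2, 3, 4, 5, 6, 12, 8, 9, 10, 11, 18, 13, 14, 15, 16, 17, 7]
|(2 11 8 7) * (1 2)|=|(1 2 11 8 7)|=5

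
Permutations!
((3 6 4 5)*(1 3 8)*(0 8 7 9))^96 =(0 5 3)(1 9 4)(6 8 7)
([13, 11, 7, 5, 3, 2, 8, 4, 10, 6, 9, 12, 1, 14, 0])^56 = (0 14 13)(1 12 11)(2 7 4 3 5)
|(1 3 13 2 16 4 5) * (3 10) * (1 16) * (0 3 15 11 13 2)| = |(0 3 2 1 10 15 11 13)(4 5 16)| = 24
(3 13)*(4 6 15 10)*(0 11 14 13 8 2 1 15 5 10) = (0 11 14 13 3 8 2 1 15)(4 6 5 10) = [11, 15, 1, 8, 6, 10, 5, 7, 2, 9, 4, 14, 12, 3, 13, 0]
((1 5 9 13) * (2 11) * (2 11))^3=((1 5 9 13))^3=(1 13 9 5)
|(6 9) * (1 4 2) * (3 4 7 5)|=6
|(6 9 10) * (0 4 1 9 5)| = |(0 4 1 9 10 6 5)| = 7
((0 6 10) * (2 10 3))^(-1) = (0 10 2 3 6)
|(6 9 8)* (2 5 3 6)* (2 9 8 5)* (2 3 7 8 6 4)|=12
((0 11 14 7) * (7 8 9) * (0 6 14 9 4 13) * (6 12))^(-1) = (0 13 4 8 14 6 12 7 9 11)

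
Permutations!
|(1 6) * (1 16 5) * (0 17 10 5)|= 7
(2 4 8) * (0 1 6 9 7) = [1, 6, 4, 3, 8, 5, 9, 0, 2, 7] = (0 1 6 9 7)(2 4 8)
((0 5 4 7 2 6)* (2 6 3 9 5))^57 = (0 2 3 9 5 4 7 6)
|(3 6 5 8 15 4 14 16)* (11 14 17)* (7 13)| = |(3 6 5 8 15 4 17 11 14 16)(7 13)| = 10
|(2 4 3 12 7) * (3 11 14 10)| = |(2 4 11 14 10 3 12 7)| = 8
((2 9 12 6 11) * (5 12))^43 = (2 9 5 12 6 11)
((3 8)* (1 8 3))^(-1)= ((1 8))^(-1)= (1 8)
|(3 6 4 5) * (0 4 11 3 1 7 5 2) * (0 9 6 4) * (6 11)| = 15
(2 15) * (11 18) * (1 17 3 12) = (1 17 3 12)(2 15)(11 18) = [0, 17, 15, 12, 4, 5, 6, 7, 8, 9, 10, 18, 1, 13, 14, 2, 16, 3, 11]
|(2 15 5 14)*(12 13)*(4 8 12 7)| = 20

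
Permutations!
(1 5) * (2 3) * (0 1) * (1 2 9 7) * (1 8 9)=[2, 5, 3, 1, 4, 0, 6, 8, 9, 7]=(0 2 3 1 5)(7 8 9)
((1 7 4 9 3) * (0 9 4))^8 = (0 1 9 7 3)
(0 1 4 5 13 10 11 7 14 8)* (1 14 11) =(0 14 8)(1 4 5 13 10)(7 11) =[14, 4, 2, 3, 5, 13, 6, 11, 0, 9, 1, 7, 12, 10, 8]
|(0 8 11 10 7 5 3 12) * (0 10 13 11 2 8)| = 10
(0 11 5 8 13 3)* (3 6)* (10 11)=(0 10 11 5 8 13 6 3)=[10, 1, 2, 0, 4, 8, 3, 7, 13, 9, 11, 5, 12, 6]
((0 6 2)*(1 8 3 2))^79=(0 6 1 8 3 2)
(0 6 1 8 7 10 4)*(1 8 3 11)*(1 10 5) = [6, 3, 2, 11, 0, 1, 8, 5, 7, 9, 4, 10] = (0 6 8 7 5 1 3 11 10 4)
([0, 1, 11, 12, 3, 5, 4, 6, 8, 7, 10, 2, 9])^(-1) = [0, 1, 11, 4, 6, 5, 7, 9, 8, 12, 10, 2, 3]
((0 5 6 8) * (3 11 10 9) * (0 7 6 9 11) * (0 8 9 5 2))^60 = (11)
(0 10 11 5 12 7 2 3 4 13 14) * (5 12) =[10, 1, 3, 4, 13, 5, 6, 2, 8, 9, 11, 12, 7, 14, 0] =(0 10 11 12 7 2 3 4 13 14)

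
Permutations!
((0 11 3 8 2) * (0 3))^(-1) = ((0 11)(2 3 8))^(-1) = (0 11)(2 8 3)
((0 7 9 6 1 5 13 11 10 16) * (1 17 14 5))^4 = (0 17 11 7 14 10 9 5 16 6 13)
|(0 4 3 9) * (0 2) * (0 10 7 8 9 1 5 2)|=10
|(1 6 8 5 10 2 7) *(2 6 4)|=4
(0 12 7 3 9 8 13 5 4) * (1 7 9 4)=(0 12 9 8 13 5 1 7 3 4)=[12, 7, 2, 4, 0, 1, 6, 3, 13, 8, 10, 11, 9, 5]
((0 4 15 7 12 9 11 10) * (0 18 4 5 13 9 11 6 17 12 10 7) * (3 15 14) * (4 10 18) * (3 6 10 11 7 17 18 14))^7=(18)(0 15 3 4 10 9 13 5)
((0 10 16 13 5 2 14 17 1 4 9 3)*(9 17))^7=((0 10 16 13 5 2 14 9 3)(1 4 17))^7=(0 9 2 13 10 3 14 5 16)(1 4 17)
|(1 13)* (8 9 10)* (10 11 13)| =|(1 10 8 9 11 13)| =6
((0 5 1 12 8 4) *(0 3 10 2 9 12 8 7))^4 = ((0 5 1 8 4 3 10 2 9 12 7))^4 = (0 4 9 5 3 12 1 10 7 8 2)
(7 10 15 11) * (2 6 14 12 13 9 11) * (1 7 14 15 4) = (1 7 10 4)(2 6 15)(9 11 14 12 13) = [0, 7, 6, 3, 1, 5, 15, 10, 8, 11, 4, 14, 13, 9, 12, 2]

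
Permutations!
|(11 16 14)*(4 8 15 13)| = 12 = |(4 8 15 13)(11 16 14)|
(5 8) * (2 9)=(2 9)(5 8)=[0, 1, 9, 3, 4, 8, 6, 7, 5, 2]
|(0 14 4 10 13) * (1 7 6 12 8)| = 5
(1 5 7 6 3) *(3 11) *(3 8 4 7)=(1 5 3)(4 7 6 11 8)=[0, 5, 2, 1, 7, 3, 11, 6, 4, 9, 10, 8]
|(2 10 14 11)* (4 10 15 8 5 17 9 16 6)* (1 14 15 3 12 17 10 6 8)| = 26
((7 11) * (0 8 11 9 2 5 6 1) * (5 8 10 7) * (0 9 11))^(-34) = ((0 10 7 11 5 6 1 9 2 8))^(-34) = (0 1 7 2 5)(6 10 9 11 8)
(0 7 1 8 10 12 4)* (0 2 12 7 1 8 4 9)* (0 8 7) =(0 1 4 2 12 9 8 10) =[1, 4, 12, 3, 2, 5, 6, 7, 10, 8, 0, 11, 9]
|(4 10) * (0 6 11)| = |(0 6 11)(4 10)| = 6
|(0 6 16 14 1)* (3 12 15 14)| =8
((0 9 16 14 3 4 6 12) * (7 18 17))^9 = ((0 9 16 14 3 4 6 12)(7 18 17))^9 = (18)(0 9 16 14 3 4 6 12)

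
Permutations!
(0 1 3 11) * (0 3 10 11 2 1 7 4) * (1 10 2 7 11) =[11, 2, 10, 7, 0, 5, 6, 4, 8, 9, 1, 3] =(0 11 3 7 4)(1 2 10)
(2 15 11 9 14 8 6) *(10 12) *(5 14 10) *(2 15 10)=(2 10 12 5 14 8 6 15 11 9)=[0, 1, 10, 3, 4, 14, 15, 7, 6, 2, 12, 9, 5, 13, 8, 11]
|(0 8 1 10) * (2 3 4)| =|(0 8 1 10)(2 3 4)| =12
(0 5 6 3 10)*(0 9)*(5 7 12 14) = (0 7 12 14 5 6 3 10 9) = [7, 1, 2, 10, 4, 6, 3, 12, 8, 0, 9, 11, 14, 13, 5]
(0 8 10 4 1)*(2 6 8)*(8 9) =[2, 0, 6, 3, 1, 5, 9, 7, 10, 8, 4] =(0 2 6 9 8 10 4 1)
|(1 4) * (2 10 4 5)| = 5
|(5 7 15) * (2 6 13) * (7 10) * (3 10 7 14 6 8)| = |(2 8 3 10 14 6 13)(5 7 15)| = 21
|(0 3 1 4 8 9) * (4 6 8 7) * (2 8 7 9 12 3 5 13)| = |(0 5 13 2 8 12 3 1 6 7 4 9)| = 12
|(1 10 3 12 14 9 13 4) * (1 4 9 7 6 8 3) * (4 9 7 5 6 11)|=|(1 10)(3 12 14 5 6 8)(4 9 13 7 11)|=30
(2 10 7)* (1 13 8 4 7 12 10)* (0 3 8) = (0 3 8 4 7 2 1 13)(10 12) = [3, 13, 1, 8, 7, 5, 6, 2, 4, 9, 12, 11, 10, 0]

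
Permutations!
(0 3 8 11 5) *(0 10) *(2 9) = (0 3 8 11 5 10)(2 9) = [3, 1, 9, 8, 4, 10, 6, 7, 11, 2, 0, 5]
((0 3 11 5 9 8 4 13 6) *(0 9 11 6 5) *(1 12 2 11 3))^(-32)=(0 2 1 11 12)(3 8 5 9 13 6 4)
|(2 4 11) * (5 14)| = 6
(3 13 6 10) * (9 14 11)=(3 13 6 10)(9 14 11)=[0, 1, 2, 13, 4, 5, 10, 7, 8, 14, 3, 9, 12, 6, 11]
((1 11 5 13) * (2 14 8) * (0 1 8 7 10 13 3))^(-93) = ((0 1 11 5 3)(2 14 7 10 13 8))^(-93) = (0 11 3 1 5)(2 10)(7 8)(13 14)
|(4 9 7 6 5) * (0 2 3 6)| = |(0 2 3 6 5 4 9 7)| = 8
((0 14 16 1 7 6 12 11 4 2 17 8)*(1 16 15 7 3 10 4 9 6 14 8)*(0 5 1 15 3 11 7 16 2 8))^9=(1 4 14 6)(2 17 15 16)(3 12 11 8)(5 10 7 9)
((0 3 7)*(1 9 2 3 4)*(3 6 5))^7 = (0 3 6 9 4 7 5 2 1)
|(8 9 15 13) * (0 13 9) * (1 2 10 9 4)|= 6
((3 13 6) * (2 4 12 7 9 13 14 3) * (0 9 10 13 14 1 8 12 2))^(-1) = ((0 9 14 3 1 8 12 7 10 13 6)(2 4))^(-1) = (0 6 13 10 7 12 8 1 3 14 9)(2 4)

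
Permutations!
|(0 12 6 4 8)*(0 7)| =|(0 12 6 4 8 7)| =6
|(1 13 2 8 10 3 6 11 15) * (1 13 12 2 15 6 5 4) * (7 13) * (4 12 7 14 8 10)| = |(1 7 13 15 14 8 4)(2 10 3 5 12)(6 11)| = 70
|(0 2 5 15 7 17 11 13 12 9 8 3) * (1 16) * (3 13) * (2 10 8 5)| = 12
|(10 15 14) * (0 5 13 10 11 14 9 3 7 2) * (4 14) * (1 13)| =|(0 5 1 13 10 15 9 3 7 2)(4 14 11)| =30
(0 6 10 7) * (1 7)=[6, 7, 2, 3, 4, 5, 10, 0, 8, 9, 1]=(0 6 10 1 7)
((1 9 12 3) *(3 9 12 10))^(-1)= (1 3 10 9 12)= ((1 12 9 10 3))^(-1)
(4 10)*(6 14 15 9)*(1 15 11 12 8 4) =(1 15 9 6 14 11 12 8 4 10) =[0, 15, 2, 3, 10, 5, 14, 7, 4, 6, 1, 12, 8, 13, 11, 9]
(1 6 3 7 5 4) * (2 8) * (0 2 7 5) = (0 2 8 7)(1 6 3 5 4) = [2, 6, 8, 5, 1, 4, 3, 0, 7]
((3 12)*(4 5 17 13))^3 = ((3 12)(4 5 17 13))^3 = (3 12)(4 13 17 5)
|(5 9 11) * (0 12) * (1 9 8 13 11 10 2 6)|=|(0 12)(1 9 10 2 6)(5 8 13 11)|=20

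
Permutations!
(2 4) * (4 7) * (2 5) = (2 7 4 5) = [0, 1, 7, 3, 5, 2, 6, 4]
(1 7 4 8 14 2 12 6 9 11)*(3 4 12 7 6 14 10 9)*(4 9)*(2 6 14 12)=[0, 14, 7, 9, 8, 5, 3, 2, 10, 11, 4, 1, 12, 13, 6]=(1 14 6 3 9 11)(2 7)(4 8 10)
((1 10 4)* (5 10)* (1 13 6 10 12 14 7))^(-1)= (1 7 14 12 5)(4 10 6 13)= ((1 5 12 14 7)(4 13 6 10))^(-1)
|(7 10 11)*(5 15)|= |(5 15)(7 10 11)|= 6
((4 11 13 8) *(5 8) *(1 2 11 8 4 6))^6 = (1 8 5 11)(2 6 4 13)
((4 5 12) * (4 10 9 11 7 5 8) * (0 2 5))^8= (12)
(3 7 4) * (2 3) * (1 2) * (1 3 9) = (1 2 9)(3 7 4) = [0, 2, 9, 7, 3, 5, 6, 4, 8, 1]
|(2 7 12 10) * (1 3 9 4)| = |(1 3 9 4)(2 7 12 10)| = 4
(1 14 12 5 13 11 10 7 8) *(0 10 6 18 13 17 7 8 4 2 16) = (0 10 8 1 14 12 5 17 7 4 2 16)(6 18 13 11) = [10, 14, 16, 3, 2, 17, 18, 4, 1, 9, 8, 6, 5, 11, 12, 15, 0, 7, 13]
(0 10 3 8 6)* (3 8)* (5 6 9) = [10, 1, 2, 3, 4, 6, 0, 7, 9, 5, 8] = (0 10 8 9 5 6)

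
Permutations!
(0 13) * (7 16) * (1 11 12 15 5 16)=(0 13)(1 11 12 15 5 16 7)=[13, 11, 2, 3, 4, 16, 6, 1, 8, 9, 10, 12, 15, 0, 14, 5, 7]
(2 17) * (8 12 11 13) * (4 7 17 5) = (2 5 4 7 17)(8 12 11 13) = [0, 1, 5, 3, 7, 4, 6, 17, 12, 9, 10, 13, 11, 8, 14, 15, 16, 2]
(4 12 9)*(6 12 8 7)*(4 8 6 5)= (4 6 12 9 8 7 5)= [0, 1, 2, 3, 6, 4, 12, 5, 7, 8, 10, 11, 9]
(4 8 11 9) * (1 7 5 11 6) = [0, 7, 2, 3, 8, 11, 1, 5, 6, 4, 10, 9] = (1 7 5 11 9 4 8 6)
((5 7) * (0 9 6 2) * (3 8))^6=((0 9 6 2)(3 8)(5 7))^6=(0 6)(2 9)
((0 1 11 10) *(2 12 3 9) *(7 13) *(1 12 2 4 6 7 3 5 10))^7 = (0 10 5 12)(1 11)(3 9 4 6 7 13)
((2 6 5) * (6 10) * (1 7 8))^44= (10)(1 8 7)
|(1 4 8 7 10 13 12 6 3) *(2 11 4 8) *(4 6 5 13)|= 9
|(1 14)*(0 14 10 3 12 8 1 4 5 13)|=5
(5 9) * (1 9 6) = (1 9 5 6) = [0, 9, 2, 3, 4, 6, 1, 7, 8, 5]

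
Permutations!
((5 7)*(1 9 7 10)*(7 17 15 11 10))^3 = ((1 9 17 15 11 10)(5 7))^3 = (1 15)(5 7)(9 11)(10 17)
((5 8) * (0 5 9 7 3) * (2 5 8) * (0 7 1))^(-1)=(0 1 9 8)(2 5)(3 7)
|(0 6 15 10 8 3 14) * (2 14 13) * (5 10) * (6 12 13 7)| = 35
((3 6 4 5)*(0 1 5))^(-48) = (6)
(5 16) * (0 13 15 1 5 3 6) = (0 13 15 1 5 16 3 6) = [13, 5, 2, 6, 4, 16, 0, 7, 8, 9, 10, 11, 12, 15, 14, 1, 3]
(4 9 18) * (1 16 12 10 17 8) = (1 16 12 10 17 8)(4 9 18) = [0, 16, 2, 3, 9, 5, 6, 7, 1, 18, 17, 11, 10, 13, 14, 15, 12, 8, 4]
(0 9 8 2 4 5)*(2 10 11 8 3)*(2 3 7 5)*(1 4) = (0 9 7 5)(1 4 2)(8 10 11) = [9, 4, 1, 3, 2, 0, 6, 5, 10, 7, 11, 8]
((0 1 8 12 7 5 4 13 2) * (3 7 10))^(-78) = (0 2 13 4 5 7 3 10 12 8 1)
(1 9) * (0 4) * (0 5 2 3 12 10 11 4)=(1 9)(2 3 12 10 11 4 5)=[0, 9, 3, 12, 5, 2, 6, 7, 8, 1, 11, 4, 10]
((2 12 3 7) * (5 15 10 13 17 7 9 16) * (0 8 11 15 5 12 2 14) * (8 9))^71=((0 9 16 12 3 8 11 15 10 13 17 7 14))^71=(0 11 14 8 7 3 17 12 13 16 10 9 15)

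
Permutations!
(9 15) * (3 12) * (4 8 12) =(3 4 8 12)(9 15) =[0, 1, 2, 4, 8, 5, 6, 7, 12, 15, 10, 11, 3, 13, 14, 9]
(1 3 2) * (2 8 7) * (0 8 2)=[8, 3, 1, 2, 4, 5, 6, 0, 7]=(0 8 7)(1 3 2)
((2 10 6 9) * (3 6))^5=(10)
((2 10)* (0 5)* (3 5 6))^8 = ((0 6 3 5)(2 10))^8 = (10)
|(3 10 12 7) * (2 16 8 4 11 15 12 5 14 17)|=|(2 16 8 4 11 15 12 7 3 10 5 14 17)|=13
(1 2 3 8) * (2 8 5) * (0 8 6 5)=(0 8 1 6 5 2 3)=[8, 6, 3, 0, 4, 2, 5, 7, 1]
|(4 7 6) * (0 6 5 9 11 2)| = |(0 6 4 7 5 9 11 2)| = 8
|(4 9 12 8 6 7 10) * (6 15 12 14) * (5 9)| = |(4 5 9 14 6 7 10)(8 15 12)| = 21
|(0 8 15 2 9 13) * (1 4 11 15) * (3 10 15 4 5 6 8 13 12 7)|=28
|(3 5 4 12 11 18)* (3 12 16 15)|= |(3 5 4 16 15)(11 18 12)|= 15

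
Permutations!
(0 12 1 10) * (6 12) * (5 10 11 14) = [6, 11, 2, 3, 4, 10, 12, 7, 8, 9, 0, 14, 1, 13, 5] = (0 6 12 1 11 14 5 10)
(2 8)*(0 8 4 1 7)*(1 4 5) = (0 8 2 5 1 7) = [8, 7, 5, 3, 4, 1, 6, 0, 2]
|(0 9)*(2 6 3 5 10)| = 10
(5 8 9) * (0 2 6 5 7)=[2, 1, 6, 3, 4, 8, 5, 0, 9, 7]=(0 2 6 5 8 9 7)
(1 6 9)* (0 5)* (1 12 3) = [5, 6, 2, 1, 4, 0, 9, 7, 8, 12, 10, 11, 3] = (0 5)(1 6 9 12 3)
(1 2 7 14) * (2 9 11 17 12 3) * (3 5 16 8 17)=(1 9 11 3 2 7 14)(5 16 8 17 12)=[0, 9, 7, 2, 4, 16, 6, 14, 17, 11, 10, 3, 5, 13, 1, 15, 8, 12]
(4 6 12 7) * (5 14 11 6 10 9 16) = (4 10 9 16 5 14 11 6 12 7) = [0, 1, 2, 3, 10, 14, 12, 4, 8, 16, 9, 6, 7, 13, 11, 15, 5]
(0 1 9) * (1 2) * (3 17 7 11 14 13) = (0 2 1 9)(3 17 7 11 14 13) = [2, 9, 1, 17, 4, 5, 6, 11, 8, 0, 10, 14, 12, 3, 13, 15, 16, 7]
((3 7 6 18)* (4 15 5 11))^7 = (3 18 6 7)(4 11 5 15) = ((3 7 6 18)(4 15 5 11))^7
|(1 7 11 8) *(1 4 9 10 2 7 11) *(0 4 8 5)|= |(0 4 9 10 2 7 1 11 5)|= 9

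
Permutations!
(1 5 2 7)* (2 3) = (1 5 3 2 7) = [0, 5, 7, 2, 4, 3, 6, 1]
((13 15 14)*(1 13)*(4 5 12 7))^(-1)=((1 13 15 14)(4 5 12 7))^(-1)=(1 14 15 13)(4 7 12 5)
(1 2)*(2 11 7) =(1 11 7 2) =[0, 11, 1, 3, 4, 5, 6, 2, 8, 9, 10, 7]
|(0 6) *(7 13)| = |(0 6)(7 13)| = 2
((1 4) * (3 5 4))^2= ((1 3 5 4))^2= (1 5)(3 4)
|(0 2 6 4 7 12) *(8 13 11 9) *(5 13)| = 30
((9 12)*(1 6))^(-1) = (1 6)(9 12)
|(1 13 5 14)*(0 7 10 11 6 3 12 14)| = 11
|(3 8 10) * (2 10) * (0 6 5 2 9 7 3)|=20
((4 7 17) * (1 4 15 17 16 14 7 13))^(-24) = (17)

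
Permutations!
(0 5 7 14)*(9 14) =(0 5 7 9 14) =[5, 1, 2, 3, 4, 7, 6, 9, 8, 14, 10, 11, 12, 13, 0]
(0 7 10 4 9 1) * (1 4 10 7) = (10)(0 1)(4 9) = [1, 0, 2, 3, 9, 5, 6, 7, 8, 4, 10]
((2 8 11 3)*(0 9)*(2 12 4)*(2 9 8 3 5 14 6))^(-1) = (0 9 4 12 3 2 6 14 5 11 8)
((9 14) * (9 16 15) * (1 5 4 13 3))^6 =(1 5 4 13 3)(9 16)(14 15)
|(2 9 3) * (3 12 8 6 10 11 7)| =|(2 9 12 8 6 10 11 7 3)| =9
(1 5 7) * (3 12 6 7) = (1 5 3 12 6 7) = [0, 5, 2, 12, 4, 3, 7, 1, 8, 9, 10, 11, 6]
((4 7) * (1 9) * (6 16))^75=((1 9)(4 7)(6 16))^75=(1 9)(4 7)(6 16)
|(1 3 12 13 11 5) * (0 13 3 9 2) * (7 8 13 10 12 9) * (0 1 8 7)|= |(0 10 12 3 9 2 1)(5 8 13 11)|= 28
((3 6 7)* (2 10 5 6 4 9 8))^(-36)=((2 10 5 6 7 3 4 9 8))^(-36)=(10)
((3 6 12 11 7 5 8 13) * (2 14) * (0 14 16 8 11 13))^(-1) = ((0 14 2 16 8)(3 6 12 13)(5 11 7))^(-1) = (0 8 16 2 14)(3 13 12 6)(5 7 11)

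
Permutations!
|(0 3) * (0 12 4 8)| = 5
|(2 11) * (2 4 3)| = |(2 11 4 3)| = 4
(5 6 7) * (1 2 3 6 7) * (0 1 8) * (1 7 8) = (0 7 5 8)(1 2 3 6) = [7, 2, 3, 6, 4, 8, 1, 5, 0]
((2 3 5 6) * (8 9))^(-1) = (2 6 5 3)(8 9)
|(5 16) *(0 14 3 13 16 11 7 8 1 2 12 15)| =13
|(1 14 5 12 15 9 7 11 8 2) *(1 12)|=21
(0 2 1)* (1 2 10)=(0 10 1)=[10, 0, 2, 3, 4, 5, 6, 7, 8, 9, 1]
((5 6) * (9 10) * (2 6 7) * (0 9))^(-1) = ((0 9 10)(2 6 5 7))^(-1) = (0 10 9)(2 7 5 6)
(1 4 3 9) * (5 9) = (1 4 3 5 9) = [0, 4, 2, 5, 3, 9, 6, 7, 8, 1]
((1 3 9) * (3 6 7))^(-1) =((1 6 7 3 9))^(-1) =(1 9 3 7 6)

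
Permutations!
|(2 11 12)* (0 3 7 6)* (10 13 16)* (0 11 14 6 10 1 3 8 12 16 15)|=|(0 8 12 2 14 6 11 16 1 3 7 10 13 15)|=14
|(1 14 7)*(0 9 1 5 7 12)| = 10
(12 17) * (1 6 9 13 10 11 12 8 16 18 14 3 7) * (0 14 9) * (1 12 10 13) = (0 14 3 7 12 17 8 16 18 9 1 6)(10 11) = [14, 6, 2, 7, 4, 5, 0, 12, 16, 1, 11, 10, 17, 13, 3, 15, 18, 8, 9]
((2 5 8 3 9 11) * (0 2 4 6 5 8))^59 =(0 11 2 4 8 6 3 5 9)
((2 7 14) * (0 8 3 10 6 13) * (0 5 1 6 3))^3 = ((0 8)(1 6 13 5)(2 7 14)(3 10))^3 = (14)(0 8)(1 5 13 6)(3 10)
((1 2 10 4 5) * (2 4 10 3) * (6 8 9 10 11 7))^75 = ((1 4 5)(2 3)(6 8 9 10 11 7))^75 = (2 3)(6 10)(7 9)(8 11)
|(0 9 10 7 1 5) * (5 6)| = |(0 9 10 7 1 6 5)| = 7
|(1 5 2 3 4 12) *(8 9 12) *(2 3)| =7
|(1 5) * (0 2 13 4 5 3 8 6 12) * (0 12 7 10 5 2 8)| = 24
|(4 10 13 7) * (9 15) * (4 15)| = 6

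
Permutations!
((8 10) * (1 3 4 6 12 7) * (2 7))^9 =((1 3 4 6 12 2 7)(8 10))^9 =(1 4 12 7 3 6 2)(8 10)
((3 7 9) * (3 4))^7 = ((3 7 9 4))^7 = (3 4 9 7)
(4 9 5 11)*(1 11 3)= [0, 11, 2, 1, 9, 3, 6, 7, 8, 5, 10, 4]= (1 11 4 9 5 3)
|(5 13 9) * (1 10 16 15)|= |(1 10 16 15)(5 13 9)|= 12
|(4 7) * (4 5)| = |(4 7 5)| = 3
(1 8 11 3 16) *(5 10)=(1 8 11 3 16)(5 10)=[0, 8, 2, 16, 4, 10, 6, 7, 11, 9, 5, 3, 12, 13, 14, 15, 1]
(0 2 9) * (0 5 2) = [0, 1, 9, 3, 4, 2, 6, 7, 8, 5] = (2 9 5)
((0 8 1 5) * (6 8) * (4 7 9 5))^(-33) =((0 6 8 1 4 7 9 5))^(-33) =(0 5 9 7 4 1 8 6)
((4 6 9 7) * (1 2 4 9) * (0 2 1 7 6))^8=(0 4 2)(6 9 7)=((0 2 4)(6 7 9))^8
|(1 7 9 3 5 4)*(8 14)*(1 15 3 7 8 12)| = |(1 8 14 12)(3 5 4 15)(7 9)| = 4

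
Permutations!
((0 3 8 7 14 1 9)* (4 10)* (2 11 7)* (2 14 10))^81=((0 3 8 14 1 9)(2 11 7 10 4))^81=(0 14)(1 3)(2 11 7 10 4)(8 9)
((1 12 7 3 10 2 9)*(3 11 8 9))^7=(1 12 7 11 8 9)(2 3 10)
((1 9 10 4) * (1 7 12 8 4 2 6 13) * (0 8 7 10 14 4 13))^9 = ((0 8 13 1 9 14 4 10 2 6)(7 12))^9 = (0 6 2 10 4 14 9 1 13 8)(7 12)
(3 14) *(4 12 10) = [0, 1, 2, 14, 12, 5, 6, 7, 8, 9, 4, 11, 10, 13, 3] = (3 14)(4 12 10)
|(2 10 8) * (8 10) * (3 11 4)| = |(2 8)(3 11 4)| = 6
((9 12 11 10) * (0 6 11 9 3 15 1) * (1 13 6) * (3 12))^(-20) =(3 11)(6 9)(10 15)(12 13)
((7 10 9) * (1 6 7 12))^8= ((1 6 7 10 9 12))^8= (1 7 9)(6 10 12)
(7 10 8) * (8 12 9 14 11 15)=(7 10 12 9 14 11 15 8)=[0, 1, 2, 3, 4, 5, 6, 10, 7, 14, 12, 15, 9, 13, 11, 8]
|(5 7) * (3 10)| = |(3 10)(5 7)| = 2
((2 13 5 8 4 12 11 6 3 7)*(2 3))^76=((2 13 5 8 4 12 11 6)(3 7))^76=(2 4)(5 11)(6 8)(12 13)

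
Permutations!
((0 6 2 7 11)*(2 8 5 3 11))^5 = ((0 6 8 5 3 11)(2 7))^5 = (0 11 3 5 8 6)(2 7)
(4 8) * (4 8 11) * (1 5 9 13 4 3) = (1 5 9 13 4 11 3) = [0, 5, 2, 1, 11, 9, 6, 7, 8, 13, 10, 3, 12, 4]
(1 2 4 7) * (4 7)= (1 2 7)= [0, 2, 7, 3, 4, 5, 6, 1]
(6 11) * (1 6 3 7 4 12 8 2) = (1 6 11 3 7 4 12 8 2) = [0, 6, 1, 7, 12, 5, 11, 4, 2, 9, 10, 3, 8]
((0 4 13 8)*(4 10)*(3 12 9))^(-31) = ((0 10 4 13 8)(3 12 9))^(-31) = (0 8 13 4 10)(3 9 12)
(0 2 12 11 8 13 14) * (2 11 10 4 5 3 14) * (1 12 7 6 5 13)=[11, 12, 7, 14, 13, 3, 5, 6, 1, 9, 4, 8, 10, 2, 0]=(0 11 8 1 12 10 4 13 2 7 6 5 3 14)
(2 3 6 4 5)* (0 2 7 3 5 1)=(0 2 5 7 3 6 4 1)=[2, 0, 5, 6, 1, 7, 4, 3]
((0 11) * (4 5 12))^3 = ((0 11)(4 5 12))^3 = (12)(0 11)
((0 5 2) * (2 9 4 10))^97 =(0 5 9 4 10 2) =((0 5 9 4 10 2))^97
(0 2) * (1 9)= [2, 9, 0, 3, 4, 5, 6, 7, 8, 1]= (0 2)(1 9)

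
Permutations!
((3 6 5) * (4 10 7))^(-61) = (3 5 6)(4 7 10)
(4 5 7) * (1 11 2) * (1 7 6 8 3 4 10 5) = (1 11 2 7 10 5 6 8 3 4) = [0, 11, 7, 4, 1, 6, 8, 10, 3, 9, 5, 2]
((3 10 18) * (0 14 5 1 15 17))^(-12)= ((0 14 5 1 15 17)(3 10 18))^(-12)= (18)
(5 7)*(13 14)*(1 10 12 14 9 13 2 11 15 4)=(1 10 12 14 2 11 15 4)(5 7)(9 13)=[0, 10, 11, 3, 1, 7, 6, 5, 8, 13, 12, 15, 14, 9, 2, 4]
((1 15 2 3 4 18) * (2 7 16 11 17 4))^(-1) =(1 18 4 17 11 16 7 15)(2 3)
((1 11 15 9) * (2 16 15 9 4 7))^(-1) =(1 9 11)(2 7 4 15 16)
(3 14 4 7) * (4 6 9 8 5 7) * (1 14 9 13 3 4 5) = (1 14 6 13 3 9 8)(4 5 7) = [0, 14, 2, 9, 5, 7, 13, 4, 1, 8, 10, 11, 12, 3, 6]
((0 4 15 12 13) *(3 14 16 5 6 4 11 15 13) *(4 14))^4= (16)(0 3 11 4 15 13 12)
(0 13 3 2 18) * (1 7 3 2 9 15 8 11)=(0 13 2 18)(1 7 3 9 15 8 11)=[13, 7, 18, 9, 4, 5, 6, 3, 11, 15, 10, 1, 12, 2, 14, 8, 16, 17, 0]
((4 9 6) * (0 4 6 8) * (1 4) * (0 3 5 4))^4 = (3 8 9 4 5)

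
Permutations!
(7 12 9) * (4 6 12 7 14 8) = (4 6 12 9 14 8) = [0, 1, 2, 3, 6, 5, 12, 7, 4, 14, 10, 11, 9, 13, 8]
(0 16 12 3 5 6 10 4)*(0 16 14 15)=(0 14 15)(3 5 6 10 4 16 12)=[14, 1, 2, 5, 16, 6, 10, 7, 8, 9, 4, 11, 3, 13, 15, 0, 12]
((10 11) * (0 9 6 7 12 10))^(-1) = (0 11 10 12 7 6 9)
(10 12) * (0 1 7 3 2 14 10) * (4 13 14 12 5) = (0 1 7 3 2 12)(4 13 14 10 5) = [1, 7, 12, 2, 13, 4, 6, 3, 8, 9, 5, 11, 0, 14, 10]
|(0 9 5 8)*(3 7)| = |(0 9 5 8)(3 7)| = 4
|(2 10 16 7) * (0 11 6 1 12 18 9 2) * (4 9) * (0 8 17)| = |(0 11 6 1 12 18 4 9 2 10 16 7 8 17)| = 14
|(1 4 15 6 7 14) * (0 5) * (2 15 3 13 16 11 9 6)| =10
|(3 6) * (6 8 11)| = 4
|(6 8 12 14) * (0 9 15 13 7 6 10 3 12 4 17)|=|(0 9 15 13 7 6 8 4 17)(3 12 14 10)|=36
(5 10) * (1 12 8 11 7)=[0, 12, 2, 3, 4, 10, 6, 1, 11, 9, 5, 7, 8]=(1 12 8 11 7)(5 10)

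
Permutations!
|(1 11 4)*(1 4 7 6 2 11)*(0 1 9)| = |(0 1 9)(2 11 7 6)| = 12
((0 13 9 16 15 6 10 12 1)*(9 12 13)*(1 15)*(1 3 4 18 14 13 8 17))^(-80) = ((0 9 16 3 4 18 14 13 12 15 6 10 8 17 1))^(-80) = (0 6 18)(1 15 4)(3 17 12)(8 13 16)(9 10 14)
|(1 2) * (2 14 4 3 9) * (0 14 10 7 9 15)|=5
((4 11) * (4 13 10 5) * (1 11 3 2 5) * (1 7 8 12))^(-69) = (1 11 13 10 7 8 12)(2 3 4 5)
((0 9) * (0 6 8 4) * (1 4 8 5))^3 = ((0 9 6 5 1 4))^3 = (0 5)(1 9)(4 6)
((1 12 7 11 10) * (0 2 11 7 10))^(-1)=(0 11 2)(1 10 12)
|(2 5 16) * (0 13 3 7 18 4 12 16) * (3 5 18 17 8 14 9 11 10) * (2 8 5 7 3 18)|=45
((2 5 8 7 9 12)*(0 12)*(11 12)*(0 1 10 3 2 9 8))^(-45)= (12)(7 8)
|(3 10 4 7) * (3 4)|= 2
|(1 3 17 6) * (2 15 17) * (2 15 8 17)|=7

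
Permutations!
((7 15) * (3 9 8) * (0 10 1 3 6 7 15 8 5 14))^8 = ((15)(0 10 1 3 9 5 14)(6 7 8))^8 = (15)(0 10 1 3 9 5 14)(6 8 7)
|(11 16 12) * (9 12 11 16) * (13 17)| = |(9 12 16 11)(13 17)| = 4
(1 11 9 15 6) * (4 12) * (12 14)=(1 11 9 15 6)(4 14 12)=[0, 11, 2, 3, 14, 5, 1, 7, 8, 15, 10, 9, 4, 13, 12, 6]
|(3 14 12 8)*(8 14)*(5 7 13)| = |(3 8)(5 7 13)(12 14)| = 6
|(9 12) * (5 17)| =|(5 17)(9 12)| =2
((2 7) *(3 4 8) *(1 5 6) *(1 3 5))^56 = (3 4 8 5 6)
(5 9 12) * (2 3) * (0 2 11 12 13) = [2, 1, 3, 11, 4, 9, 6, 7, 8, 13, 10, 12, 5, 0] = (0 2 3 11 12 5 9 13)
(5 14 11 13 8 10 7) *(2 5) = (2 5 14 11 13 8 10 7) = [0, 1, 5, 3, 4, 14, 6, 2, 10, 9, 7, 13, 12, 8, 11]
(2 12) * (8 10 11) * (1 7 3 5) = (1 7 3 5)(2 12)(8 10 11) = [0, 7, 12, 5, 4, 1, 6, 3, 10, 9, 11, 8, 2]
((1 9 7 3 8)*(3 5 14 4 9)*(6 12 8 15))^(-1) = (1 8 12 6 15 3)(4 14 5 7 9)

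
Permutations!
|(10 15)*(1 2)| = 2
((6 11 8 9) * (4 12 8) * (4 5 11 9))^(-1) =(4 8 12)(5 11)(6 9)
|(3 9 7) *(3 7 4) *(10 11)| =|(3 9 4)(10 11)| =6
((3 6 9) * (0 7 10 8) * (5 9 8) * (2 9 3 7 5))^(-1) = ((0 5 3 6 8)(2 9 7 10))^(-1) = (0 8 6 3 5)(2 10 7 9)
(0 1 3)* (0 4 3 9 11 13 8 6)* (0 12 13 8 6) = (0 1 9 11 8)(3 4)(6 12 13) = [1, 9, 2, 4, 3, 5, 12, 7, 0, 11, 10, 8, 13, 6]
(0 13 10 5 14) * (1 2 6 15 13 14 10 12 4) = (0 14)(1 2 6 15 13 12 4)(5 10) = [14, 2, 6, 3, 1, 10, 15, 7, 8, 9, 5, 11, 4, 12, 0, 13]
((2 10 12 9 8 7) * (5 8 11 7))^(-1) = (2 7 11 9 12 10)(5 8)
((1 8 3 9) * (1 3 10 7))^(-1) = ((1 8 10 7)(3 9))^(-1) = (1 7 10 8)(3 9)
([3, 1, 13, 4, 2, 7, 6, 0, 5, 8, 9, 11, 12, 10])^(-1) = (0 7 5 8 9 10 13 2 4 3)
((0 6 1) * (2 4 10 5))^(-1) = ((0 6 1)(2 4 10 5))^(-1) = (0 1 6)(2 5 10 4)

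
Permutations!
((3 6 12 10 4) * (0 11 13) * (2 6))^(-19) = (0 13 11)(2 3 4 10 12 6)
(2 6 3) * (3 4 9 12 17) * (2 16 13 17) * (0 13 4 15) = (0 13 17 3 16 4 9 12 2 6 15) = [13, 1, 6, 16, 9, 5, 15, 7, 8, 12, 10, 11, 2, 17, 14, 0, 4, 3]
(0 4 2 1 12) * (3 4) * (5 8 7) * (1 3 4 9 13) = (0 4 2 3 9 13 1 12)(5 8 7) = [4, 12, 3, 9, 2, 8, 6, 5, 7, 13, 10, 11, 0, 1]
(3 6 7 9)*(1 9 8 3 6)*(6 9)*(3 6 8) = (9)(1 8 6 7 3) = [0, 8, 2, 1, 4, 5, 7, 3, 6, 9]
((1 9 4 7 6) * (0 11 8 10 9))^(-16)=(0 8 9 7 1 11 10 4 6)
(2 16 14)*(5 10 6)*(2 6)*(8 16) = (2 8 16 14 6 5 10) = [0, 1, 8, 3, 4, 10, 5, 7, 16, 9, 2, 11, 12, 13, 6, 15, 14]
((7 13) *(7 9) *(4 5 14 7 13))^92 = ((4 5 14 7)(9 13))^92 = (14)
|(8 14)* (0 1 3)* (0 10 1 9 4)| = |(0 9 4)(1 3 10)(8 14)| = 6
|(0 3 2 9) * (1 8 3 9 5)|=10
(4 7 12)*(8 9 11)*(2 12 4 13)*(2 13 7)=(13)(2 12 7 4)(8 9 11)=[0, 1, 12, 3, 2, 5, 6, 4, 9, 11, 10, 8, 7, 13]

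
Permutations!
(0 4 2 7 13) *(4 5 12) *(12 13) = [5, 1, 7, 3, 2, 13, 6, 12, 8, 9, 10, 11, 4, 0] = (0 5 13)(2 7 12 4)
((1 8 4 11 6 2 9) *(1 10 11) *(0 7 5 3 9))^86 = ((0 7 5 3 9 10 11 6 2)(1 8 4))^86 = (0 10 7 11 5 6 3 2 9)(1 4 8)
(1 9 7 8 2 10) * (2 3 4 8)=[0, 9, 10, 4, 8, 5, 6, 2, 3, 7, 1]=(1 9 7 2 10)(3 4 8)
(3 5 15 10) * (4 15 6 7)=(3 5 6 7 4 15 10)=[0, 1, 2, 5, 15, 6, 7, 4, 8, 9, 3, 11, 12, 13, 14, 10]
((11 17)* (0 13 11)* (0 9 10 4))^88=(0 9 13 10 11 4 17)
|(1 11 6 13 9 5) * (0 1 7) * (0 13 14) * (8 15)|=20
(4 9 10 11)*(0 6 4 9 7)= (0 6 4 7)(9 10 11)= [6, 1, 2, 3, 7, 5, 4, 0, 8, 10, 11, 9]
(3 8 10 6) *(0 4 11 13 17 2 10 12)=(0 4 11 13 17 2 10 6 3 8 12)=[4, 1, 10, 8, 11, 5, 3, 7, 12, 9, 6, 13, 0, 17, 14, 15, 16, 2]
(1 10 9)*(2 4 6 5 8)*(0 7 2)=(0 7 2 4 6 5 8)(1 10 9)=[7, 10, 4, 3, 6, 8, 5, 2, 0, 1, 9]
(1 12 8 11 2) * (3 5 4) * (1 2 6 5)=(1 12 8 11 6 5 4 3)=[0, 12, 2, 1, 3, 4, 5, 7, 11, 9, 10, 6, 8]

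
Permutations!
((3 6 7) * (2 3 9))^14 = ((2 3 6 7 9))^14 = (2 9 7 6 3)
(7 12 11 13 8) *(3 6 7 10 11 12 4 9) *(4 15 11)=(3 6 7 15 11 13 8 10 4 9)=[0, 1, 2, 6, 9, 5, 7, 15, 10, 3, 4, 13, 12, 8, 14, 11]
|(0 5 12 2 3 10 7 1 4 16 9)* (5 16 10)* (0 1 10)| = |(0 16 9 1 4)(2 3 5 12)(7 10)| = 20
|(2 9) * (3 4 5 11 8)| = 10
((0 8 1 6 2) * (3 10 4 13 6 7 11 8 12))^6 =(0 6 4 3)(1 11)(2 13 10 12)(7 8)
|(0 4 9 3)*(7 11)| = |(0 4 9 3)(7 11)| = 4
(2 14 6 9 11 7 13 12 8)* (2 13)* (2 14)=(6 9 11 7 14)(8 13 12)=[0, 1, 2, 3, 4, 5, 9, 14, 13, 11, 10, 7, 8, 12, 6]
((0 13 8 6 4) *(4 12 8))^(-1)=((0 13 4)(6 12 8))^(-1)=(0 4 13)(6 8 12)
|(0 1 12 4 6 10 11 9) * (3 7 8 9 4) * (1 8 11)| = 24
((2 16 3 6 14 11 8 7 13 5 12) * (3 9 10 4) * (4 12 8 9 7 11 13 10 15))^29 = (2 12 10 7 16)(3 4 15 9 11 8 5 13 14 6)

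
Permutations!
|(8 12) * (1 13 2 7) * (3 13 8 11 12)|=|(1 8 3 13 2 7)(11 12)|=6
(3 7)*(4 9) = (3 7)(4 9) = [0, 1, 2, 7, 9, 5, 6, 3, 8, 4]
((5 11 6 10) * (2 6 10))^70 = (5 11 10) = ((2 6)(5 11 10))^70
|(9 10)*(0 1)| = 2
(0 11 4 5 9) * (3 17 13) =(0 11 4 5 9)(3 17 13) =[11, 1, 2, 17, 5, 9, 6, 7, 8, 0, 10, 4, 12, 3, 14, 15, 16, 13]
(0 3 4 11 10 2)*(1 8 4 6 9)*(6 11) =(0 3 11 10 2)(1 8 4 6 9) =[3, 8, 0, 11, 6, 5, 9, 7, 4, 1, 2, 10]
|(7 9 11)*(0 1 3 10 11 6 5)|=9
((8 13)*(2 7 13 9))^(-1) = (2 9 8 13 7)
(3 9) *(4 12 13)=(3 9)(4 12 13)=[0, 1, 2, 9, 12, 5, 6, 7, 8, 3, 10, 11, 13, 4]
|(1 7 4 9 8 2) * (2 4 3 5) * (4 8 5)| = |(1 7 3 4 9 5 2)| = 7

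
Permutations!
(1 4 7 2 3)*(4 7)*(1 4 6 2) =(1 7)(2 3 4 6) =[0, 7, 3, 4, 6, 5, 2, 1]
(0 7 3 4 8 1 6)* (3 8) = (0 7 8 1 6)(3 4) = [7, 6, 2, 4, 3, 5, 0, 8, 1]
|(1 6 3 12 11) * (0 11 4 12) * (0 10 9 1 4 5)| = |(0 11 4 12 5)(1 6 3 10 9)| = 5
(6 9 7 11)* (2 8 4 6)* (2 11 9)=(11)(2 8 4 6)(7 9)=[0, 1, 8, 3, 6, 5, 2, 9, 4, 7, 10, 11]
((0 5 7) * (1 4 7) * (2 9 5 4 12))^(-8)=(0 4 7)(1 2 5 12 9)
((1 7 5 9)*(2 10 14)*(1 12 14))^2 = (1 5 12 2)(7 9 14 10)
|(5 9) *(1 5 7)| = 4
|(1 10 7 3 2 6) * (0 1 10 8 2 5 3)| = |(0 1 8 2 6 10 7)(3 5)| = 14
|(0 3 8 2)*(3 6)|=|(0 6 3 8 2)|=5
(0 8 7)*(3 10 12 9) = (0 8 7)(3 10 12 9) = [8, 1, 2, 10, 4, 5, 6, 0, 7, 3, 12, 11, 9]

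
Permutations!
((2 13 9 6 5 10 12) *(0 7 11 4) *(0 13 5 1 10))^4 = (0 13 10)(1 5 4)(2 11 6)(7 9 12)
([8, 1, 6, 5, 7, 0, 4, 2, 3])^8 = [0, 1, 2, 3, 4, 5, 6, 7, 8]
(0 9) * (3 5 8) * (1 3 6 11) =[9, 3, 2, 5, 4, 8, 11, 7, 6, 0, 10, 1] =(0 9)(1 3 5 8 6 11)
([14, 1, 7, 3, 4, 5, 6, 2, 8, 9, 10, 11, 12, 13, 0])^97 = [14, 1, 7, 3, 4, 5, 6, 2, 8, 9, 10, 11, 12, 13, 0]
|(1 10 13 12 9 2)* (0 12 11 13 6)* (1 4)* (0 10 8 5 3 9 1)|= 18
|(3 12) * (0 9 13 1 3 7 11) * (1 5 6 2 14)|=12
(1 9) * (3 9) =(1 3 9) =[0, 3, 2, 9, 4, 5, 6, 7, 8, 1]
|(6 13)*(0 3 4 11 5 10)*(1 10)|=14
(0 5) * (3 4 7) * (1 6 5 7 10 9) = (0 7 3 4 10 9 1 6 5) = [7, 6, 2, 4, 10, 0, 5, 3, 8, 1, 9]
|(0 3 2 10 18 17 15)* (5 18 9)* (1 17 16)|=|(0 3 2 10 9 5 18 16 1 17 15)|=11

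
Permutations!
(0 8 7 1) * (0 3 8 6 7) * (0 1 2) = [6, 3, 0, 8, 4, 5, 7, 2, 1] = (0 6 7 2)(1 3 8)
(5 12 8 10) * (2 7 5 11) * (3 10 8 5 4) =[0, 1, 7, 10, 3, 12, 6, 4, 8, 9, 11, 2, 5] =(2 7 4 3 10 11)(5 12)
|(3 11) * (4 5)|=|(3 11)(4 5)|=2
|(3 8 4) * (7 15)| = 6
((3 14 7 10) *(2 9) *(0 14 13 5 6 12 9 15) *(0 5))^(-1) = ((0 14 7 10 3 13)(2 15 5 6 12 9))^(-1) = (0 13 3 10 7 14)(2 9 12 6 5 15)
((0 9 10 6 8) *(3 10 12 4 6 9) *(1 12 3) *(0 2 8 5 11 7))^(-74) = ((0 1 12 4 6 5 11 7)(2 8)(3 10 9))^(-74) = (0 11 6 12)(1 7 5 4)(3 10 9)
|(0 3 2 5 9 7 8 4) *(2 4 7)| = 6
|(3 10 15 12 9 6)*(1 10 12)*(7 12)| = |(1 10 15)(3 7 12 9 6)| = 15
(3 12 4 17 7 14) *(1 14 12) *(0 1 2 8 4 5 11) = [1, 14, 8, 2, 17, 11, 6, 12, 4, 9, 10, 0, 5, 13, 3, 15, 16, 7] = (0 1 14 3 2 8 4 17 7 12 5 11)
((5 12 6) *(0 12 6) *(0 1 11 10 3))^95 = (0 3 10 11 1 12)(5 6)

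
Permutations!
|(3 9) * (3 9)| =1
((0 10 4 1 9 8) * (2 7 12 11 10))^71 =((0 2 7 12 11 10 4 1 9 8))^71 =(0 2 7 12 11 10 4 1 9 8)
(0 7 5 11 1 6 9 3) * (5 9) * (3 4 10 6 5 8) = (0 7 9 4 10 6 8 3)(1 5 11) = [7, 5, 2, 0, 10, 11, 8, 9, 3, 4, 6, 1]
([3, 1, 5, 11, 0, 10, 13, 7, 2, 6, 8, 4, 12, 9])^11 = [4, 1, 8, 0, 11, 2, 9, 7, 10, 13, 5, 3, 12, 6]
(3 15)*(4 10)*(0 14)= (0 14)(3 15)(4 10)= [14, 1, 2, 15, 10, 5, 6, 7, 8, 9, 4, 11, 12, 13, 0, 3]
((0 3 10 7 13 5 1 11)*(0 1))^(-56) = (0 13 10)(3 5 7)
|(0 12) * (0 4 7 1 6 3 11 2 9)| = |(0 12 4 7 1 6 3 11 2 9)| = 10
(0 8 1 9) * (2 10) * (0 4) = (0 8 1 9 4)(2 10) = [8, 9, 10, 3, 0, 5, 6, 7, 1, 4, 2]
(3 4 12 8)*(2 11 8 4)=[0, 1, 11, 2, 12, 5, 6, 7, 3, 9, 10, 8, 4]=(2 11 8 3)(4 12)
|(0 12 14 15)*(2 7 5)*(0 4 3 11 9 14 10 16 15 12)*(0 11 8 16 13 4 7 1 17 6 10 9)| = 78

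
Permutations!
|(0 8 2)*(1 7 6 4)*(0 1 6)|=|(0 8 2 1 7)(4 6)|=10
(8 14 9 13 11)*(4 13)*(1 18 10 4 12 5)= (1 18 10 4 13 11 8 14 9 12 5)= [0, 18, 2, 3, 13, 1, 6, 7, 14, 12, 4, 8, 5, 11, 9, 15, 16, 17, 10]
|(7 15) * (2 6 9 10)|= |(2 6 9 10)(7 15)|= 4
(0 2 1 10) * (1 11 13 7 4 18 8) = (0 2 11 13 7 4 18 8 1 10) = [2, 10, 11, 3, 18, 5, 6, 4, 1, 9, 0, 13, 12, 7, 14, 15, 16, 17, 8]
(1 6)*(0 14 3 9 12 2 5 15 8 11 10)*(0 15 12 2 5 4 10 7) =(0 14 3 9 2 4 10 15 8 11 7)(1 6)(5 12) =[14, 6, 4, 9, 10, 12, 1, 0, 11, 2, 15, 7, 5, 13, 3, 8]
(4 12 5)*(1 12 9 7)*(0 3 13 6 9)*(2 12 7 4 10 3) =[2, 7, 12, 13, 0, 10, 9, 1, 8, 4, 3, 11, 5, 6] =(0 2 12 5 10 3 13 6 9 4)(1 7)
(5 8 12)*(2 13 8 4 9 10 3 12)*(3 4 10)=(2 13 8)(3 12 5 10 4 9)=[0, 1, 13, 12, 9, 10, 6, 7, 2, 3, 4, 11, 5, 8]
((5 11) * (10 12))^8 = ((5 11)(10 12))^8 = (12)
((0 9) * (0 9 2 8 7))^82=((9)(0 2 8 7))^82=(9)(0 8)(2 7)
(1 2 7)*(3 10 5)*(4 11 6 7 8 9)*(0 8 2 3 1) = (0 8 9 4 11 6 7)(1 3 10 5) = [8, 3, 2, 10, 11, 1, 7, 0, 9, 4, 5, 6]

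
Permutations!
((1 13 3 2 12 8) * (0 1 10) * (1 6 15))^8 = (0 8 2 13 15)(1 6 10 12 3) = ((0 6 15 1 13 3 2 12 8 10))^8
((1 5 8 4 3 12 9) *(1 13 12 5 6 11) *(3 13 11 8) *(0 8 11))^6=(13)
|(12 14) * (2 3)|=2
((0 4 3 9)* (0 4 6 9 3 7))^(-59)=((0 6 9 4 7))^(-59)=(0 6 9 4 7)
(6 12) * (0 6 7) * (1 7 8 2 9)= (0 6 12 8 2 9 1 7)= [6, 7, 9, 3, 4, 5, 12, 0, 2, 1, 10, 11, 8]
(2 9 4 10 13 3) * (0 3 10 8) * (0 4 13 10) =(0 3 2 9 13)(4 8) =[3, 1, 9, 2, 8, 5, 6, 7, 4, 13, 10, 11, 12, 0]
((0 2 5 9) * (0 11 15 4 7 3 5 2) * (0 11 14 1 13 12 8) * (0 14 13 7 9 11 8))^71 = (0 5 12 3 13 7 9 1 4 14 15 8 11)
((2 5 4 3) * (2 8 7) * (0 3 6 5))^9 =((0 3 8 7 2)(4 6 5))^9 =(0 2 7 8 3)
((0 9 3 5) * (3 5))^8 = (0 5 9)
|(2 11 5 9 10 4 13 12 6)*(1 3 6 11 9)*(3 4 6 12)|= 28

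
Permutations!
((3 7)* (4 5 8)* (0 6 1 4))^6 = ((0 6 1 4 5 8)(3 7))^6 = (8)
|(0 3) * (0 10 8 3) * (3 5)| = |(3 10 8 5)| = 4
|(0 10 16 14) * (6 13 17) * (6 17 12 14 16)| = |(17)(0 10 6 13 12 14)| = 6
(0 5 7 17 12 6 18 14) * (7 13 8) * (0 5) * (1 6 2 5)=(1 6 18 14)(2 5 13 8 7 17 12)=[0, 6, 5, 3, 4, 13, 18, 17, 7, 9, 10, 11, 2, 8, 1, 15, 16, 12, 14]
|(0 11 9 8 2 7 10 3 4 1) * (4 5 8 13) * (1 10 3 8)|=|(0 11 9 13 4 10 8 2 7 3 5 1)|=12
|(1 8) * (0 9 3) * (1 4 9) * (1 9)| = 3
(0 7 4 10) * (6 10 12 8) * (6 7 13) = (0 13 6 10)(4 12 8 7) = [13, 1, 2, 3, 12, 5, 10, 4, 7, 9, 0, 11, 8, 6]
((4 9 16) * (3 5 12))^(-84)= ((3 5 12)(4 9 16))^(-84)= (16)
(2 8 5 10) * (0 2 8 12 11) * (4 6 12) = (0 2 4 6 12 11)(5 10 8) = [2, 1, 4, 3, 6, 10, 12, 7, 5, 9, 8, 0, 11]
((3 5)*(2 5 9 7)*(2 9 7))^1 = ((2 5 3 7 9))^1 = (2 5 3 7 9)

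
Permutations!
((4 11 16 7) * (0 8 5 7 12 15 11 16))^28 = (0 8 5 7 4 16 12 15 11)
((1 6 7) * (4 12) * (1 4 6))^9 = ((4 12 6 7))^9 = (4 12 6 7)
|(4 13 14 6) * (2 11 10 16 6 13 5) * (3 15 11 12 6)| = |(2 12 6 4 5)(3 15 11 10 16)(13 14)| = 10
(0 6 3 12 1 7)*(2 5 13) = [6, 7, 5, 12, 4, 13, 3, 0, 8, 9, 10, 11, 1, 2] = (0 6 3 12 1 7)(2 5 13)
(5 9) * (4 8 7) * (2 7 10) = (2 7 4 8 10)(5 9) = [0, 1, 7, 3, 8, 9, 6, 4, 10, 5, 2]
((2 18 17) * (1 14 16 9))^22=(1 16)(2 18 17)(9 14)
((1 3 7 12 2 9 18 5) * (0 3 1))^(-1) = (0 5 18 9 2 12 7 3)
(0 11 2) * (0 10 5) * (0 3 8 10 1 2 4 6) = (0 11 4 6)(1 2)(3 8 10 5) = [11, 2, 1, 8, 6, 3, 0, 7, 10, 9, 5, 4]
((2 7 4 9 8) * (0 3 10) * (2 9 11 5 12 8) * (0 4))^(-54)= (0 3 10 4 11 5 12 8 9 2 7)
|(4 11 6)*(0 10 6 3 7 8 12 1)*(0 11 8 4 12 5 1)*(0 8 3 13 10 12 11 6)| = |(0 12 8 5 1 6 11 13 10)(3 7 4)| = 9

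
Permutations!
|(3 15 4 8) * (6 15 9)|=6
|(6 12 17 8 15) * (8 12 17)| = |(6 17 12 8 15)| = 5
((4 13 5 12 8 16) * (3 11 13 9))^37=(3 11 13 5 12 8 16 4 9)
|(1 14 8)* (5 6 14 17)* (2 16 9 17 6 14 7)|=10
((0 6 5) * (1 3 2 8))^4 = (8)(0 6 5)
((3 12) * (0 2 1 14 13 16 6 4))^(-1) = (0 4 6 16 13 14 1 2)(3 12)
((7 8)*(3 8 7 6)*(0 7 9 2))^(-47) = (0 7 9 2)(3 8 6)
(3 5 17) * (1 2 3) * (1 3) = (1 2)(3 5 17) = [0, 2, 1, 5, 4, 17, 6, 7, 8, 9, 10, 11, 12, 13, 14, 15, 16, 3]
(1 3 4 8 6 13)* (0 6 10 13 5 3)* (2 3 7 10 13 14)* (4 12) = (0 6 5 7 10 14 2 3 12 4 8 13 1) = [6, 0, 3, 12, 8, 7, 5, 10, 13, 9, 14, 11, 4, 1, 2]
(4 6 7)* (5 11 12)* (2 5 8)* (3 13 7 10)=(2 5 11 12 8)(3 13 7 4 6 10)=[0, 1, 5, 13, 6, 11, 10, 4, 2, 9, 3, 12, 8, 7]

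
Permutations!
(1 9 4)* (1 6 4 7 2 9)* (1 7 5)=(1 7 2 9 5)(4 6)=[0, 7, 9, 3, 6, 1, 4, 2, 8, 5]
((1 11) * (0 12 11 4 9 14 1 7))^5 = ((0 12 11 7)(1 4 9 14))^5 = (0 12 11 7)(1 4 9 14)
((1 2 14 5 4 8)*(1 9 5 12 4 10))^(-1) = ((1 2 14 12 4 8 9 5 10))^(-1) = (1 10 5 9 8 4 12 14 2)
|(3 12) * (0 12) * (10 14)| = 6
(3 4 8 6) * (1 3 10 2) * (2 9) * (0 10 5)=[10, 3, 1, 4, 8, 0, 5, 7, 6, 2, 9]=(0 10 9 2 1 3 4 8 6 5)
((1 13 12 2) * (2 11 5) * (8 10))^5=((1 13 12 11 5 2)(8 10))^5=(1 2 5 11 12 13)(8 10)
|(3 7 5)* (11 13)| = |(3 7 5)(11 13)| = 6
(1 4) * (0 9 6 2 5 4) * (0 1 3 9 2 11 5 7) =(0 2 7)(3 9 6 11 5 4) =[2, 1, 7, 9, 3, 4, 11, 0, 8, 6, 10, 5]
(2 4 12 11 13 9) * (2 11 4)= (4 12)(9 11 13)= [0, 1, 2, 3, 12, 5, 6, 7, 8, 11, 10, 13, 4, 9]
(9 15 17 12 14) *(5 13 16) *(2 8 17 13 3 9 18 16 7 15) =(2 8 17 12 14 18 16 5 3 9)(7 15 13) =[0, 1, 8, 9, 4, 3, 6, 15, 17, 2, 10, 11, 14, 7, 18, 13, 5, 12, 16]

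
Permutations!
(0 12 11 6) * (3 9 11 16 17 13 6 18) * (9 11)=(0 12 16 17 13 6)(3 11 18)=[12, 1, 2, 11, 4, 5, 0, 7, 8, 9, 10, 18, 16, 6, 14, 15, 17, 13, 3]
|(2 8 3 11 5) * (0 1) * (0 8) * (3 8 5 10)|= 12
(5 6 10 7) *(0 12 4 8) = [12, 1, 2, 3, 8, 6, 10, 5, 0, 9, 7, 11, 4] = (0 12 4 8)(5 6 10 7)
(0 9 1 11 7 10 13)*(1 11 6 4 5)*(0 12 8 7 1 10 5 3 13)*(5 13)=[9, 6, 2, 5, 3, 10, 4, 13, 7, 11, 0, 1, 8, 12]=(0 9 11 1 6 4 3 5 10)(7 13 12 8)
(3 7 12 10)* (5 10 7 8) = (3 8 5 10)(7 12) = [0, 1, 2, 8, 4, 10, 6, 12, 5, 9, 3, 11, 7]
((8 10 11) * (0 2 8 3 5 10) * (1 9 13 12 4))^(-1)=((0 2 8)(1 9 13 12 4)(3 5 10 11))^(-1)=(0 8 2)(1 4 12 13 9)(3 11 10 5)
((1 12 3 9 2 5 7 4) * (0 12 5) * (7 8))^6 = ((0 12 3 9 2)(1 5 8 7 4))^6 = (0 12 3 9 2)(1 5 8 7 4)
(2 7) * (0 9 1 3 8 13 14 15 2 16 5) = (0 9 1 3 8 13 14 15 2 7 16 5) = [9, 3, 7, 8, 4, 0, 6, 16, 13, 1, 10, 11, 12, 14, 15, 2, 5]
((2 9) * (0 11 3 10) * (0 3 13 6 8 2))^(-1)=((0 11 13 6 8 2 9)(3 10))^(-1)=(0 9 2 8 6 13 11)(3 10)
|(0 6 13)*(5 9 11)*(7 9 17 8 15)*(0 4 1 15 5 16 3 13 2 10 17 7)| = 16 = |(0 6 2 10 17 8 5 7 9 11 16 3 13 4 1 15)|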